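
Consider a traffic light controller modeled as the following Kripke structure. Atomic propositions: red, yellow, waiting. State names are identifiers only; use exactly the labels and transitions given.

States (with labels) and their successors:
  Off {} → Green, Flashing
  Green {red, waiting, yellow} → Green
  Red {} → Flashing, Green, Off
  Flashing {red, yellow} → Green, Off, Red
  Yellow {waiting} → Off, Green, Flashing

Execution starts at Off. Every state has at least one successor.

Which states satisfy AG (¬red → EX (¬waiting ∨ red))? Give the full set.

States satisfying ¬red → EX (¬waiting ∨ red): {Off, Green, Red, Flashing, Yellow}.
States satisfying AG (¬red → EX (¬waiting ∨ red)): {Off, Green, Red, Flashing, Yellow}.

{Off, Green, Red, Flashing, Yellow}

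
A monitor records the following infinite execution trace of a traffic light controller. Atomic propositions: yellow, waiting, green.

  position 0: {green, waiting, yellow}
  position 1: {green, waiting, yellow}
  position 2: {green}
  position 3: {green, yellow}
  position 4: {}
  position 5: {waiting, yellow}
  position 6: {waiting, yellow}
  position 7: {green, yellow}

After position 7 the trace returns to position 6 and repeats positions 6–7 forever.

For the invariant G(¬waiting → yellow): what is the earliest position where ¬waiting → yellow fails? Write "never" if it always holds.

Check ¬waiting → yellow at each position in order: 0 ✓, 1 ✓.
At position 2 the labels are {green}, so ¬waiting → yellow is false there. This is the first violation.

2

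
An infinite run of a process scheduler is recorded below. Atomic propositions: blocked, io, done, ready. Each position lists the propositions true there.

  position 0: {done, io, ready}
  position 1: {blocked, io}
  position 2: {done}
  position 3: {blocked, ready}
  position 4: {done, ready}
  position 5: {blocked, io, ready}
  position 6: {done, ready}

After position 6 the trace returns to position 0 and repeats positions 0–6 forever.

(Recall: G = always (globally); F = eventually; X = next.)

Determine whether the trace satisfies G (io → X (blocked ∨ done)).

Yes

io → X (blocked ∨ done) holds at every position 0..6, and those are all positions ever visited, so G (io → X (blocked ∨ done)) holds.
Positions where io holds: 0, 1, 5.
Check X (blocked ∨ done) at each: 0→ok, 1→ok, 5→ok.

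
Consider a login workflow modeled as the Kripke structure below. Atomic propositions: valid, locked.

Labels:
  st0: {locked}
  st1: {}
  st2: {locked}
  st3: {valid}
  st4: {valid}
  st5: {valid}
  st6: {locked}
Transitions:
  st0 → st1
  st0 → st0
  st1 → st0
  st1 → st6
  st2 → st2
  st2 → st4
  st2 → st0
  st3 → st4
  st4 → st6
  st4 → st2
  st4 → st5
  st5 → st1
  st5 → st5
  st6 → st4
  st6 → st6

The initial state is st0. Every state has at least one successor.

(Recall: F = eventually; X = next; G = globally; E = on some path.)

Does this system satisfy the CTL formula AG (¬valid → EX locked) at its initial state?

States satisfying ¬valid → EX locked: {st0, st1, st2, st3, st4, st5, st6}.
States satisfying AG (¬valid → EX locked): {st0, st1, st2, st3, st4, st5, st6}.
Every state reachable from st0 satisfies ¬valid → EX locked.
st0 ∈ Sat(AG (¬valid → EX locked)).

Satisfied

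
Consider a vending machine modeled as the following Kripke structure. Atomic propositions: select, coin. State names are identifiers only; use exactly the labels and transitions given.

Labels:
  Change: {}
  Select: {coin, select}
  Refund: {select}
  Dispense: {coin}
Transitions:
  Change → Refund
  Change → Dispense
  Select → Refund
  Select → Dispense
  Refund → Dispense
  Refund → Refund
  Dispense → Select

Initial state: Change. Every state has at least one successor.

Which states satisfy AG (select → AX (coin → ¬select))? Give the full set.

{Change, Select, Refund, Dispense}

States satisfying select → AX (coin → ¬select): {Change, Select, Refund, Dispense}.
States satisfying AG (select → AX (coin → ¬select)): {Change, Select, Refund, Dispense}.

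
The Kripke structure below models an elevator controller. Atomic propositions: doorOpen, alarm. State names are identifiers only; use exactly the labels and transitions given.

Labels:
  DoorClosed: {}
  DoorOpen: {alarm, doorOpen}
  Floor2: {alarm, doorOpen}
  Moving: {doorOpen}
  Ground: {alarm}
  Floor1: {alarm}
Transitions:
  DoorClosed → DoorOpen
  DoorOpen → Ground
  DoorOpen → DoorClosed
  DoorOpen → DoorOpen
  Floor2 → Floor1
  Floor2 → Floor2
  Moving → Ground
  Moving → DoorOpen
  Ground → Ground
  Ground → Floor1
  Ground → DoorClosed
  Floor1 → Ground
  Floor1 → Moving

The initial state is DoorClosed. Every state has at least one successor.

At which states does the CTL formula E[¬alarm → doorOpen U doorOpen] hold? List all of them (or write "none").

{DoorOpen, Floor2, Moving, Ground, Floor1}

States satisfying ¬alarm → doorOpen: {DoorOpen, Floor2, Moving, Ground, Floor1}.
States satisfying doorOpen: {DoorOpen, Floor2, Moving}.
States satisfying E[¬alarm → doorOpen U doorOpen]: {DoorOpen, Floor2, Moving, Ground, Floor1}.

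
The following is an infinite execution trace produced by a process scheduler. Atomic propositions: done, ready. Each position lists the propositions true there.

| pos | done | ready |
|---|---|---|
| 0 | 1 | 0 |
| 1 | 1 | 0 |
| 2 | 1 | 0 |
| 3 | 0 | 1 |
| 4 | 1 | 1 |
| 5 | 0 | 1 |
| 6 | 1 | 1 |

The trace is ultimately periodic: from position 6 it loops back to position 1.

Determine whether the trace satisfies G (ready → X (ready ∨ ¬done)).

No

ready → X (ready ∨ ¬done) must hold at every position from 0 onward. It fails at position 6, so G (ready → X (ready ∨ ¬done)) is false.
Positions where ready holds: 3, 4, 5, 6.
Check X (ready ∨ ¬done) at each: 3→ok, 4→ok, 5→ok, 6→fails.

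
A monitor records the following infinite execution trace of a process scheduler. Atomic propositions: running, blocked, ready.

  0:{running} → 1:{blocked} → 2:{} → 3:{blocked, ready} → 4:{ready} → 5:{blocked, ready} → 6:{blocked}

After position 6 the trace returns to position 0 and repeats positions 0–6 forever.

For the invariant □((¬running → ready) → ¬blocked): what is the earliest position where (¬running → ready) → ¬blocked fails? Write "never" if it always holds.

Check (¬running → ready) → ¬blocked at each position in order: 0 ✓, 1 ✓, 2 ✓.
At position 3 the labels are {blocked, ready}, so (¬running → ready) → ¬blocked is false there. This is the first violation.

3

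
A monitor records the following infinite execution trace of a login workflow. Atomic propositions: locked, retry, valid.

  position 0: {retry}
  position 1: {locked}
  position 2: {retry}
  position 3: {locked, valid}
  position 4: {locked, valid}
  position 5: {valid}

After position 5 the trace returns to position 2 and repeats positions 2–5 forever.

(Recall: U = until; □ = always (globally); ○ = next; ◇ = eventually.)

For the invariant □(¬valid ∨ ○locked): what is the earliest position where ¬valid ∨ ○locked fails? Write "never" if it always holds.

Check ¬valid ∨ ○locked at each position in order: 0 ✓, 1 ✓, 2 ✓, 3 ✓.
At position 4 the labels are {locked, valid} and the next position 5 has {valid}, so ¬valid ∨ ○locked is false there. This is the first violation.

4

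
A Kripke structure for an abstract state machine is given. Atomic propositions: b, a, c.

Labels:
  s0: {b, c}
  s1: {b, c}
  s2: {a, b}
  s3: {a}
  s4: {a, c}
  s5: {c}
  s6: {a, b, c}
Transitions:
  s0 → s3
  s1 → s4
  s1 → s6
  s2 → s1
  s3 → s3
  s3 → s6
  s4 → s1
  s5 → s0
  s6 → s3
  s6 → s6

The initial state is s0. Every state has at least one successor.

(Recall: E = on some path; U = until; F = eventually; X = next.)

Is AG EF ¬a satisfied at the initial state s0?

States satisfying EF ¬a: {s0, s1, s2, s4, s5}.
States satisfying AG EF ¬a: ∅.
s3 is reachable from s0 and violates EF ¬a, so AG fails at s0.
s0 ∉ Sat(AG EF ¬a).

Violated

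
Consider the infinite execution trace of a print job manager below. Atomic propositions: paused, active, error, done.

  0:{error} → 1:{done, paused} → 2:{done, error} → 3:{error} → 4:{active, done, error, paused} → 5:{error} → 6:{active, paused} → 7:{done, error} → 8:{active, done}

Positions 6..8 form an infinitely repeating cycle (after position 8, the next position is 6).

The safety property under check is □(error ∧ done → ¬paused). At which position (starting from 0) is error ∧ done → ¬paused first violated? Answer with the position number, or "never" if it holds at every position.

Check error ∧ done → ¬paused at each position in order: 0 ✓, 1 ✓, 2 ✓, 3 ✓.
At position 4 the labels are {active, done, error, paused}, so error ∧ done → ¬paused is false there. This is the first violation.

4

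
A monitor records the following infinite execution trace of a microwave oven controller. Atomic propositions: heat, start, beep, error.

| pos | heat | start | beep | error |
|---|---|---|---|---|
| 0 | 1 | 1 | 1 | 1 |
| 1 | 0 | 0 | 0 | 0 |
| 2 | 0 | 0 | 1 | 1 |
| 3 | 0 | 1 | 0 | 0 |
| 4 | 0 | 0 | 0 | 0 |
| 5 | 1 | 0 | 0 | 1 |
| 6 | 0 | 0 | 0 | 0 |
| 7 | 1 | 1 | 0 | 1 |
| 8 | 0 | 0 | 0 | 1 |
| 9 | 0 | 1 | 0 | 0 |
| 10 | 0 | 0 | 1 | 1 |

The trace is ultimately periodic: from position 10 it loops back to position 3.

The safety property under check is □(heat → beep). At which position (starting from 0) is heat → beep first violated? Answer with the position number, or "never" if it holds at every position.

Check heat → beep at each position in order: 0 ✓, 1 ✓, 2 ✓, 3 ✓, 4 ✓.
At position 5 the labels are {error, heat}, so heat → beep is false there. This is the first violation.

5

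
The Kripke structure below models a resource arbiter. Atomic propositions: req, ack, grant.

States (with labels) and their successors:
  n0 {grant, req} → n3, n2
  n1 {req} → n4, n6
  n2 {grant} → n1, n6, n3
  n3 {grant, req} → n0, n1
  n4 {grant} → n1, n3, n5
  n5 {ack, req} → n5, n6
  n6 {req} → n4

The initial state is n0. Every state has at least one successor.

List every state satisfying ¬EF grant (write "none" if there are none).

none

States satisfying grant: {n0, n2, n3, n4}.
States satisfying EF grant: {n0, n1, n2, n3, n4, n5, n6}.
States satisfying ¬EF grant: ∅.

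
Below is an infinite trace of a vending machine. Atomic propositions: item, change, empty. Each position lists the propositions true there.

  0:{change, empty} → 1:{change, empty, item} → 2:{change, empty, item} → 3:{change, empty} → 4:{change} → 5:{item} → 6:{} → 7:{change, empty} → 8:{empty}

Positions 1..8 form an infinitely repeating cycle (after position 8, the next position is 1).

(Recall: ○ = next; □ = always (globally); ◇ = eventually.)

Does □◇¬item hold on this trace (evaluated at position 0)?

◇¬item holds at every position 0..8, and those are all positions ever visited, so □◇¬item holds.

Holds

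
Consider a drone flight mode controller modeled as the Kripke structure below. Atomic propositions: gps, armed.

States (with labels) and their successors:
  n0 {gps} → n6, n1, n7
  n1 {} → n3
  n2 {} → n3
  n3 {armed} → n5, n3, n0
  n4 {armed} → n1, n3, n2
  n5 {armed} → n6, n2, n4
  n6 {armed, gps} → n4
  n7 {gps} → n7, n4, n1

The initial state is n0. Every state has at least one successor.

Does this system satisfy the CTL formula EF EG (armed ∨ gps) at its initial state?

Holds

States satisfying EG (armed ∨ gps): {n0, n3, n4, n5, n6, n7}.
States satisfying EF EG (armed ∨ gps): {n0, n1, n2, n3, n4, n5, n6, n7}.
Some path from n0 reaches a state where EG (armed ∨ gps) holds.
n0 ∈ Sat(EF EG (armed ∨ gps)).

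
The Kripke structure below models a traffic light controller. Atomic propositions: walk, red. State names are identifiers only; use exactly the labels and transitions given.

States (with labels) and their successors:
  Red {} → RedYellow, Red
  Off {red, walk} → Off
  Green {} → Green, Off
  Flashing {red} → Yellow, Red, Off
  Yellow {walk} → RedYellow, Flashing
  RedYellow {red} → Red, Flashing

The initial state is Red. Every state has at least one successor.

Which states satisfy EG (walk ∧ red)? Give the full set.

States satisfying walk ∧ red: {Off}.
States satisfying EG (walk ∧ red): {Off}.

{Off}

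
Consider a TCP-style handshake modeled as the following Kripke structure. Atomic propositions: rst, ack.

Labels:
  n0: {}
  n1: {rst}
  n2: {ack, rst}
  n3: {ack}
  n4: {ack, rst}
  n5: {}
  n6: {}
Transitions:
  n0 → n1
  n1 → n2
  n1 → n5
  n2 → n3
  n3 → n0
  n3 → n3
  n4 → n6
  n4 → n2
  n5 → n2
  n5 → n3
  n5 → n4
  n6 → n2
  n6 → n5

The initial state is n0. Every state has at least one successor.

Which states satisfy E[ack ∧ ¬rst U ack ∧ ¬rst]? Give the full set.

{n3}

States satisfying ack ∧ ¬rst: {n3}.
States satisfying E[ack ∧ ¬rst U ack ∧ ¬rst]: {n3}.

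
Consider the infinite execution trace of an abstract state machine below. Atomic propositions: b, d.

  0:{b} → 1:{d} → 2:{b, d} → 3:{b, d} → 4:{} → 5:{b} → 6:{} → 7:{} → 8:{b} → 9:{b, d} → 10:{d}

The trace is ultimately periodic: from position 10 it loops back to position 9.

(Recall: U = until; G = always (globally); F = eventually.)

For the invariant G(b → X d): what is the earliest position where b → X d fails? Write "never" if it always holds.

Check b → X d at each position in order: 0 ✓, 1 ✓, 2 ✓.
At position 3 the labels are {b, d} and the next position 4 has {}, so b → X d is false there. This is the first violation.

3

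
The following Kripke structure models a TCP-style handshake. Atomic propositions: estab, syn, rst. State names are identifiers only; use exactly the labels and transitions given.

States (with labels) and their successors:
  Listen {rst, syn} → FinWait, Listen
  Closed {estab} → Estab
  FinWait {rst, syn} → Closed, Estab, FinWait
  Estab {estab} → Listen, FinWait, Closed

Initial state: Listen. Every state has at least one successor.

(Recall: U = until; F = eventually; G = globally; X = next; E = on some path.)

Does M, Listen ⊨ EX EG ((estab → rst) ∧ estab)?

Violated

States satisfying EG ((estab → rst) ∧ estab): ∅.
States satisfying EX EG ((estab → rst) ∧ estab): ∅.
No suitable path/successor from Listen witnesses the formula.
Listen ∉ Sat(EX EG ((estab → rst) ∧ estab)).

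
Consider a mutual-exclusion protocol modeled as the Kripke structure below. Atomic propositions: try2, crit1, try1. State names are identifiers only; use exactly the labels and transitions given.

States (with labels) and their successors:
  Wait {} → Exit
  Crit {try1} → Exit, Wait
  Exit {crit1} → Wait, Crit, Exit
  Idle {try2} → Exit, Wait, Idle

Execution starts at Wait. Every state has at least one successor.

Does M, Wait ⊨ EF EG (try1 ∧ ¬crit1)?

States satisfying EG (try1 ∧ ¬crit1): ∅.
States satisfying EF EG (try1 ∧ ¬crit1): ∅.
No suitable path/successor from Wait witnesses the formula.
Wait ∉ Sat(EF EG (try1 ∧ ¬crit1)).

No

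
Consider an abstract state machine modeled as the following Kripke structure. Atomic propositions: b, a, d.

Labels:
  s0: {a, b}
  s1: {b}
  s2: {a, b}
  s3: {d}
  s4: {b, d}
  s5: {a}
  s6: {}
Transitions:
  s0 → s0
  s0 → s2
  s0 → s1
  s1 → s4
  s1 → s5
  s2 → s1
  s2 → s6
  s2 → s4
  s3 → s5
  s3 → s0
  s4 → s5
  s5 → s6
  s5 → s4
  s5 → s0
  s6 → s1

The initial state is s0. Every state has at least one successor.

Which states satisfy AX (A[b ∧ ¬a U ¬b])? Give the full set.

{s1, s2, s4, s6}

States satisfying A[b ∧ ¬a U ¬b]: {s1, s3, s4, s5, s6}.
States satisfying AX (A[b ∧ ¬a U ¬b]): {s1, s2, s4, s6}.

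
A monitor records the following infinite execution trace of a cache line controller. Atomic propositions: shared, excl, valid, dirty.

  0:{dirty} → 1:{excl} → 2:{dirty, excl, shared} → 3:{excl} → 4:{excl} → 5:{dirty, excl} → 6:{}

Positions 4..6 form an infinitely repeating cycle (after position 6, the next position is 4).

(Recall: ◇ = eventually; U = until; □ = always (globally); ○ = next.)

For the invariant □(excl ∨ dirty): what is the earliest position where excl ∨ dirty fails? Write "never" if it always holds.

6

Check excl ∨ dirty at each position in order: 0 ✓, 1 ✓, 2 ✓, 3 ✓, 4 ✓, 5 ✓.
At position 6 the labels are {}, so excl ∨ dirty is false there. This is the first violation.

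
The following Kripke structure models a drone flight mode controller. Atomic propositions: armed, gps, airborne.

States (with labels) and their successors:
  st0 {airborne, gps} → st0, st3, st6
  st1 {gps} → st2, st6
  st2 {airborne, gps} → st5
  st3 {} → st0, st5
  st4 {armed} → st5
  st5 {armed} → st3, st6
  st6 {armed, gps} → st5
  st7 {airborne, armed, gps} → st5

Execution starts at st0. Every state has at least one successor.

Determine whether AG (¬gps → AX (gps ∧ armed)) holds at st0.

States satisfying ¬gps → AX (gps ∧ armed): {st0, st1, st2, st6, st7}.
States satisfying AG (¬gps → AX (gps ∧ armed)): ∅.
st3 is reachable from st0 and violates ¬gps → AX (gps ∧ armed), so AG fails at st0.
st0 ∉ Sat(AG (¬gps → AX (gps ∧ armed))).

Violated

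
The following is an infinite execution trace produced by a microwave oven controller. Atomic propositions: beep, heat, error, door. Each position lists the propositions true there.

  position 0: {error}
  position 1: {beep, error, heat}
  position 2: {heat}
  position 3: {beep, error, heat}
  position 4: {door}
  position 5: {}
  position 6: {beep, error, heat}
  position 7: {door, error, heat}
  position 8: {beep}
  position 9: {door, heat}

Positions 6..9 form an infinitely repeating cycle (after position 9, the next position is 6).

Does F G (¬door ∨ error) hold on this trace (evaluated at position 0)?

Does not hold

G (¬door ∨ error) is false at every position 0..9, so it never becomes true and F G (¬door ∨ error) fails.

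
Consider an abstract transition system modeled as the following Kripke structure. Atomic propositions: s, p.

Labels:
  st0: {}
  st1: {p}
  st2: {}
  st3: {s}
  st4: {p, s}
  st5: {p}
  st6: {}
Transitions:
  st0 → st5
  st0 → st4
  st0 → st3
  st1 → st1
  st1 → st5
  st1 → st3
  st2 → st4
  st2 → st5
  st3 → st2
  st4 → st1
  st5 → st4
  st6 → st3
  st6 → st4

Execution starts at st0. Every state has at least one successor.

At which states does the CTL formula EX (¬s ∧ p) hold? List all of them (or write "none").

{st0, st1, st2, st4}

States satisfying ¬s ∧ p: {st1, st5}.
States satisfying EX (¬s ∧ p): {st0, st1, st2, st4}.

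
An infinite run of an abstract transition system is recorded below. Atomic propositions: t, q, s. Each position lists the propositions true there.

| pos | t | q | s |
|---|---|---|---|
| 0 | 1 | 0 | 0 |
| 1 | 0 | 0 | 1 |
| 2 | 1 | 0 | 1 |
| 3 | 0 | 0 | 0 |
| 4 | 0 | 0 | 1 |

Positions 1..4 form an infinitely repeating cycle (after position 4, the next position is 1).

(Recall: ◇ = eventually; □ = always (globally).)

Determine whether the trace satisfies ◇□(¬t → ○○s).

□(¬t → ○○s) is false at every position 0..4, so it never becomes true and ◇□(¬t → ○○s) fails.

No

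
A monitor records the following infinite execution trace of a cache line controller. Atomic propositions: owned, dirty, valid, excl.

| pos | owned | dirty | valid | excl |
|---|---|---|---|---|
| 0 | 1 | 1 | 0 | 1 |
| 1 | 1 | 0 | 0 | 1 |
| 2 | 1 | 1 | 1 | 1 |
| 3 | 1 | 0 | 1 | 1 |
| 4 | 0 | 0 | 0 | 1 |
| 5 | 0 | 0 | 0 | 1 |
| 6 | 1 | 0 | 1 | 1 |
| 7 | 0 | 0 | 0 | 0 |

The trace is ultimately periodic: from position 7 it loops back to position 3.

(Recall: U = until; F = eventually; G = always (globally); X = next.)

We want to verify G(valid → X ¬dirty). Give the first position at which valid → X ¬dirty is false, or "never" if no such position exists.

never

valid → X ¬dirty holds at every position 0..7, and those are all the positions the trace ever visits, so the invariant G(valid → X ¬dirty) is never violated.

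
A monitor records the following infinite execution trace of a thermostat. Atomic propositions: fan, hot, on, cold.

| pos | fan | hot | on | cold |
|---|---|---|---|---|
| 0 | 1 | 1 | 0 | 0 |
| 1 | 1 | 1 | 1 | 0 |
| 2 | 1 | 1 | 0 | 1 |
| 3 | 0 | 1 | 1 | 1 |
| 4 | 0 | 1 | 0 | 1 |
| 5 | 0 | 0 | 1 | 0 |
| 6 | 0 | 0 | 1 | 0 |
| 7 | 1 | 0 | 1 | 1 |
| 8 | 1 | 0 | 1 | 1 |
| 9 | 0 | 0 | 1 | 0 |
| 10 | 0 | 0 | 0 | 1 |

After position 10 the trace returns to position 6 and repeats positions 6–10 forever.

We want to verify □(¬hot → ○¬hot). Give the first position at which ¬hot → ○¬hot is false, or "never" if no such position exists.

never

¬hot → ○¬hot holds at every position 0..10, and those are all the positions the trace ever visits, so the invariant □(¬hot → ○¬hot) is never violated.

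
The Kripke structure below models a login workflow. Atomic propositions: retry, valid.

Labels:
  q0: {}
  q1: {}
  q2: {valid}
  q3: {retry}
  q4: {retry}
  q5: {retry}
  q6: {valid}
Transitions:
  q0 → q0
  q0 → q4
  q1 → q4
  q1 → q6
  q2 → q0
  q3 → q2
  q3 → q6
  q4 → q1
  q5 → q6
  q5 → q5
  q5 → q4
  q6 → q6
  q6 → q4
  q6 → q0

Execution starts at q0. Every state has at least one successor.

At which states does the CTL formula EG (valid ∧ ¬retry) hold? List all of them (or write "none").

States satisfying valid ∧ ¬retry: {q2, q6}.
States satisfying EG (valid ∧ ¬retry): {q6}.

{q6}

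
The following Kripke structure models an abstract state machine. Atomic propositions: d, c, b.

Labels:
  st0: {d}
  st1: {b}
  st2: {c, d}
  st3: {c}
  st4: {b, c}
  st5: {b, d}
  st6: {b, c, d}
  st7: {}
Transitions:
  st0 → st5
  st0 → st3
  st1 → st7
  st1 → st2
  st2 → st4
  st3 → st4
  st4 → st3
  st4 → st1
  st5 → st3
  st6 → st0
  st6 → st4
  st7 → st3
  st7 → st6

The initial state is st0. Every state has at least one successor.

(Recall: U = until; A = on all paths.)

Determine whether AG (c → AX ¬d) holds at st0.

Does not hold

States satisfying c → AX ¬d: {st0, st1, st2, st3, st4, st5, st7}.
States satisfying AG (c → AX ¬d): ∅.
st6 is reachable from st0 and violates c → AX ¬d, so AG fails at st0.
st0 ∉ Sat(AG (c → AX ¬d)).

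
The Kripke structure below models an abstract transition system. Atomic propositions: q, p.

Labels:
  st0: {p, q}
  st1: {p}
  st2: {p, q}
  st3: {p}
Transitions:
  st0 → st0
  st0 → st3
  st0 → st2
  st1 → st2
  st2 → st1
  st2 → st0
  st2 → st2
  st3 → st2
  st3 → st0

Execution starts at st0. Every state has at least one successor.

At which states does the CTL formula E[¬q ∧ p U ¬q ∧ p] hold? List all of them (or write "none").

{st1, st3}

States satisfying ¬q ∧ p: {st1, st3}.
States satisfying E[¬q ∧ p U ¬q ∧ p]: {st1, st3}.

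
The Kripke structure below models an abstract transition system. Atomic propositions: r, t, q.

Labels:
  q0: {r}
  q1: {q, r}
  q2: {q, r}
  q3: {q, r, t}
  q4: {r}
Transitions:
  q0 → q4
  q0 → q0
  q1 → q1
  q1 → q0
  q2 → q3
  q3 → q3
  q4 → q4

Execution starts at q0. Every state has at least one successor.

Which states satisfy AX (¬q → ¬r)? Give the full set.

{q2, q3}

States satisfying ¬q → ¬r: {q1, q2, q3}.
States satisfying AX (¬q → ¬r): {q2, q3}.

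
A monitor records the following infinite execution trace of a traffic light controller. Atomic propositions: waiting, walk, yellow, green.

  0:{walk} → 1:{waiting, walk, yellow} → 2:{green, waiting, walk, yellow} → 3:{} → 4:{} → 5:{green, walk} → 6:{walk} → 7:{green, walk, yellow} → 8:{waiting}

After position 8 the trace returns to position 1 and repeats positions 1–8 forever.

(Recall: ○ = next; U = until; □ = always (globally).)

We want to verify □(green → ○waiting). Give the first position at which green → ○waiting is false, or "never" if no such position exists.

Check green → ○waiting at each position in order: 0 ✓, 1 ✓.
At position 2 the labels are {green, waiting, walk, yellow} and the next position 3 has {}, so green → ○waiting is false there. This is the first violation.

2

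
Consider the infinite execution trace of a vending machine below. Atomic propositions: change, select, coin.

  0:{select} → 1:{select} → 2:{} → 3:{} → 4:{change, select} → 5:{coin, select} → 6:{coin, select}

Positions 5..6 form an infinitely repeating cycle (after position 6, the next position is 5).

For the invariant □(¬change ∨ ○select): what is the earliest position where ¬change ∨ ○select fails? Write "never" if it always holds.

¬change ∨ ○select holds at every position 0..6, and those are all the positions the trace ever visits, so the invariant □(¬change ∨ ○select) is never violated.

never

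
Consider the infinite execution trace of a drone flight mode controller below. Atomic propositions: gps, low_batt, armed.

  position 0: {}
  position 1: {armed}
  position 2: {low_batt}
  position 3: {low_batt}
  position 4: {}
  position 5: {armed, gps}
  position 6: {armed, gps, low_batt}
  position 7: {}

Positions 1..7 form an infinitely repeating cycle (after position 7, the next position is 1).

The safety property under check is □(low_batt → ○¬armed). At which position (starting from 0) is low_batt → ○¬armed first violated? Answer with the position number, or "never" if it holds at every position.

low_batt → ○¬armed holds at every position 0..7, and those are all the positions the trace ever visits, so the invariant □(low_batt → ○¬armed) is never violated.

never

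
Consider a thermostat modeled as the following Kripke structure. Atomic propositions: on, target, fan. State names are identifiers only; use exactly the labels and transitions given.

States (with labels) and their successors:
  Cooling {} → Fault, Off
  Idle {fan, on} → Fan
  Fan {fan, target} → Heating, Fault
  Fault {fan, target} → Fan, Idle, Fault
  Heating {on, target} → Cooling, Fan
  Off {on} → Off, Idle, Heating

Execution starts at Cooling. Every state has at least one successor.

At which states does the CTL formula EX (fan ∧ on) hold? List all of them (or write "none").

{Fault, Off}

States satisfying fan ∧ on: {Idle}.
States satisfying EX (fan ∧ on): {Fault, Off}.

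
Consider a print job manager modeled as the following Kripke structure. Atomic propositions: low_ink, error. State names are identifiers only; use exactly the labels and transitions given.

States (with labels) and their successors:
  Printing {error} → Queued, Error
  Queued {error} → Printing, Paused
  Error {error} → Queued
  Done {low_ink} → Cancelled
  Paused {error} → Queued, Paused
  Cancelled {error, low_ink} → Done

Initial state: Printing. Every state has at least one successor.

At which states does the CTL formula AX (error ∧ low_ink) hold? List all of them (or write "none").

{Done}

States satisfying error ∧ low_ink: {Cancelled}.
States satisfying AX (error ∧ low_ink): {Done}.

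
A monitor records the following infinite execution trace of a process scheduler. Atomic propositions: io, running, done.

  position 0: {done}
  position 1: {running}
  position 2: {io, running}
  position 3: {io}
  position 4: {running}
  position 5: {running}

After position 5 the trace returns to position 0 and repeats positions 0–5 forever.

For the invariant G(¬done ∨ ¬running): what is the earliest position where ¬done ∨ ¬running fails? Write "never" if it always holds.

¬done ∨ ¬running holds at every position 0..5, and those are all the positions the trace ever visits, so the invariant G(¬done ∨ ¬running) is never violated.

never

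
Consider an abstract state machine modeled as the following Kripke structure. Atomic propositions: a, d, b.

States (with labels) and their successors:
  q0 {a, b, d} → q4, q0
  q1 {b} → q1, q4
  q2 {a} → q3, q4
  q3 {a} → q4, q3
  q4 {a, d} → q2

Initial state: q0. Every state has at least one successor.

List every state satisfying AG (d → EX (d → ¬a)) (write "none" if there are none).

States satisfying d → EX (d → ¬a): {q1, q2, q3, q4}.
States satisfying AG (d → EX (d → ¬a)): {q1, q2, q3, q4}.

{q1, q2, q3, q4}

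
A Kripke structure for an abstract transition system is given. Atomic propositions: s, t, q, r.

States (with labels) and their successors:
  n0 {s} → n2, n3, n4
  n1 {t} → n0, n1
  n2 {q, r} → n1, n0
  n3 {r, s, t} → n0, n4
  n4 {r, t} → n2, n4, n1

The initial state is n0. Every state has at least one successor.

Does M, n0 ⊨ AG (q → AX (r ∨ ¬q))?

States satisfying q → AX (r ∨ ¬q): {n0, n1, n2, n3, n4}.
States satisfying AG (q → AX (r ∨ ¬q)): {n0, n1, n2, n3, n4}.
Every state reachable from n0 satisfies q → AX (r ∨ ¬q).
n0 ∈ Sat(AG (q → AX (r ∨ ¬q))).

Satisfied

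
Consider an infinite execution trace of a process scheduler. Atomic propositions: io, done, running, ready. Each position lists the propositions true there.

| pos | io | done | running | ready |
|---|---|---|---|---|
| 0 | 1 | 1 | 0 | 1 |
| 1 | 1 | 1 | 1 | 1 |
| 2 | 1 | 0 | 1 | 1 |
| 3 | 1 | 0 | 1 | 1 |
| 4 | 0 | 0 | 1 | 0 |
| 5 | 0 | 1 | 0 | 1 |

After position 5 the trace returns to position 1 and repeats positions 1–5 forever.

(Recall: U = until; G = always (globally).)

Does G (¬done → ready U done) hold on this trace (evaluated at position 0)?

¬done → ready U done must hold at every position from 0 onward. It fails at position 2, so G (¬done → ready U done) is false.
Positions where ¬done holds: 2, 3, 4.
Check ready U done at each: 2→fails, 3→fails, 4→fails.

Violated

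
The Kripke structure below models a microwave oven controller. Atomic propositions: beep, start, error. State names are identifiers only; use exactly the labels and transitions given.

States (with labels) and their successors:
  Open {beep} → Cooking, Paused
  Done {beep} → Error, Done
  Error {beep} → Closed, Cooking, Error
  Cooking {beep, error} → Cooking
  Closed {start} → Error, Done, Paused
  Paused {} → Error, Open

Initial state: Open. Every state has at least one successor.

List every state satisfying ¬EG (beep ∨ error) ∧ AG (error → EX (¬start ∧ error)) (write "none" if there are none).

States satisfying beep ∨ error: {Open, Done, Error, Cooking}.
States satisfying EG (beep ∨ error): {Open, Done, Error, Cooking}.
States satisfying ¬EG (beep ∨ error): {Closed, Paused}.
States satisfying error → EX (¬start ∧ error): {Open, Done, Error, Cooking, Closed, Paused}.
States satisfying AG (error → EX (¬start ∧ error)): {Open, Done, Error, Cooking, Closed, Paused}.
States satisfying ¬EG (beep ∨ error) ∧ AG (error → EX (¬start ∧ error)): {Closed, Paused}.

{Closed, Paused}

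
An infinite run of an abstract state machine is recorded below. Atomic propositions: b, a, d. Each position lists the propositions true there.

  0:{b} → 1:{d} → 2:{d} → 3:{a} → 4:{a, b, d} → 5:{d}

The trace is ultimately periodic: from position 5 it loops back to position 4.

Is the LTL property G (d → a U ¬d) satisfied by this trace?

Violated

d → a U ¬d must hold at every position from 0 onward. It fails at position 1, so G (d → a U ¬d) is false.
Positions where d holds: 1, 2, 4, 5.
Check a U ¬d at each: 1→fails, 2→fails, 4→fails, 5→fails.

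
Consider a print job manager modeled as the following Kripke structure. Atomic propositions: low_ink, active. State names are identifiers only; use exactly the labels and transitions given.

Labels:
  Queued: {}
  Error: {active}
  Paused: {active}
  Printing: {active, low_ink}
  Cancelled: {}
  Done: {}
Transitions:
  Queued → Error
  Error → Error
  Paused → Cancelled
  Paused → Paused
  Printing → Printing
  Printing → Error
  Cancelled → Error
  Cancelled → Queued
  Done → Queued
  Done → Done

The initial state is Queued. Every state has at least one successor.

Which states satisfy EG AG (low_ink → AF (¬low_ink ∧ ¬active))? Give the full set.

{Queued, Error, Paused, Cancelled, Done}

States satisfying AG (low_ink → AF (¬low_ink ∧ ¬active)): {Queued, Error, Paused, Cancelled, Done}.
States satisfying EG AG (low_ink → AF (¬low_ink ∧ ¬active)): {Queued, Error, Paused, Cancelled, Done}.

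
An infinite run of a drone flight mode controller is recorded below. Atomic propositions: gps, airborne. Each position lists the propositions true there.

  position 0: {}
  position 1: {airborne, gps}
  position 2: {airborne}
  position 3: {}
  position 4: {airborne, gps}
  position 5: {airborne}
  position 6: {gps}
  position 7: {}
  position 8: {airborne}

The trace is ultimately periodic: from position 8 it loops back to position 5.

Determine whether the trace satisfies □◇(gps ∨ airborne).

◇(gps ∨ airborne) holds at every position 0..8, and those are all positions ever visited, so □◇(gps ∨ airborne) holds.

Yes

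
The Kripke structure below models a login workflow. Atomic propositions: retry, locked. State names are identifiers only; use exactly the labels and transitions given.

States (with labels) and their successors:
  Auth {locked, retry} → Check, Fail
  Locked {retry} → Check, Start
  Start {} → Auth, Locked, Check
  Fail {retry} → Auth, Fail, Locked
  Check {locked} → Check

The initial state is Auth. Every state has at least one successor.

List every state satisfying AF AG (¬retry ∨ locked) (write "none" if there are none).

States satisfying AG (¬retry ∨ locked): {Check}.
States satisfying AF AG (¬retry ∨ locked): {Check}.

{Check}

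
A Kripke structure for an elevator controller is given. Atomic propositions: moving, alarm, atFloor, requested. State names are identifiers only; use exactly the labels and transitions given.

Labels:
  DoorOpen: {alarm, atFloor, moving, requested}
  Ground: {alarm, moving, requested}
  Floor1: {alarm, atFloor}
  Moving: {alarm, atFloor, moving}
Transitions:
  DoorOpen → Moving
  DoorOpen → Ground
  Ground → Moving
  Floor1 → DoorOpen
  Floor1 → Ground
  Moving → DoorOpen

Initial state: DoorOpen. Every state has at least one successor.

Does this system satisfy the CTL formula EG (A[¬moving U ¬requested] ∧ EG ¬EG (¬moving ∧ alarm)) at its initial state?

States satisfying A[¬moving U ¬requested] ∧ EG ¬EG (¬moving ∧ alarm): {Floor1, Moving}.
States satisfying EG (A[¬moving U ¬requested] ∧ EG ¬EG (¬moving ∧ alarm)): ∅.
No suitable path/successor from DoorOpen witnesses the formula.
DoorOpen ∉ Sat(EG (A[¬moving U ¬requested] ∧ EG ¬EG (¬moving ∧ alarm))).

Does not hold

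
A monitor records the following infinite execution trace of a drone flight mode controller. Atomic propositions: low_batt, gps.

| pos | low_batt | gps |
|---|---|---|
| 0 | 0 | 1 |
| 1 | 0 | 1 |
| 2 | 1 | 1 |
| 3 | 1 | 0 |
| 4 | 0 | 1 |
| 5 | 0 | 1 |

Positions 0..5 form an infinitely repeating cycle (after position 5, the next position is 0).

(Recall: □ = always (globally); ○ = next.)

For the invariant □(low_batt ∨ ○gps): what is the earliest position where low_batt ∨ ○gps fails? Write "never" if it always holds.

low_batt ∨ ○gps holds at every position 0..5, and those are all the positions the trace ever visits, so the invariant □(low_batt ∨ ○gps) is never violated.

never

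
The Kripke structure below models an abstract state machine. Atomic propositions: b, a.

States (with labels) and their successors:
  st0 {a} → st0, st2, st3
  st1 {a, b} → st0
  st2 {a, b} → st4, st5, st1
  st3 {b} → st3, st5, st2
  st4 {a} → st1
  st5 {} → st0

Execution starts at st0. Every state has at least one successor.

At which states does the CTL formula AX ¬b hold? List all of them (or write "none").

States satisfying ¬b: {st0, st4, st5}.
States satisfying AX ¬b: {st1, st5}.

{st1, st5}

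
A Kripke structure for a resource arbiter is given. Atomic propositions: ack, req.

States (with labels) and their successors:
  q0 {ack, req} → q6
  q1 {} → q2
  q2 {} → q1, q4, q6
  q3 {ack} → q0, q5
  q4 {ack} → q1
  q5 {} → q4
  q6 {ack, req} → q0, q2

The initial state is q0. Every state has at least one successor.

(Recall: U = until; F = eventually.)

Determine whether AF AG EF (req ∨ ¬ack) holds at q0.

States satisfying AG EF (req ∨ ¬ack): {q0, q1, q2, q3, q4, q5, q6}.
States satisfying AF AG EF (req ∨ ¬ack): {q0, q1, q2, q3, q4, q5, q6}.
q0 ∈ Sat(AF AG EF (req ∨ ¬ack)).

Holds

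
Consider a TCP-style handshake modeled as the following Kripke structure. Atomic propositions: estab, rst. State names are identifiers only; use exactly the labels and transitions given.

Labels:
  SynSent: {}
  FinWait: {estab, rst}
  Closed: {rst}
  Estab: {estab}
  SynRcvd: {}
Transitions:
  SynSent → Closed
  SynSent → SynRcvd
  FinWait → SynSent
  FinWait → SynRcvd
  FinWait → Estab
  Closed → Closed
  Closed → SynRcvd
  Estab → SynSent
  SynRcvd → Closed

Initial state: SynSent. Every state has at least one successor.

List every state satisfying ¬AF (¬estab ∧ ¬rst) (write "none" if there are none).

{Closed}

States satisfying ¬estab ∧ ¬rst: {SynSent, SynRcvd}.
States satisfying AF (¬estab ∧ ¬rst): {SynSent, FinWait, Estab, SynRcvd}.
States satisfying ¬AF (¬estab ∧ ¬rst): {Closed}.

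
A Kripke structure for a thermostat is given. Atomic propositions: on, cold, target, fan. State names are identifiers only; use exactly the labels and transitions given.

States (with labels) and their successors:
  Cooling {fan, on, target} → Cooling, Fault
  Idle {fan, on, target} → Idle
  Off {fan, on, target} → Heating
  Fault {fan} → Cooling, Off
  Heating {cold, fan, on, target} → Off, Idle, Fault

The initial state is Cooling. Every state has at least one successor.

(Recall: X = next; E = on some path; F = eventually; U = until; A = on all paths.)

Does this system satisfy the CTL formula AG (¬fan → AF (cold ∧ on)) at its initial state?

States satisfying ¬fan → AF (cold ∧ on): {Cooling, Idle, Off, Fault, Heating}.
States satisfying AG (¬fan → AF (cold ∧ on)): {Cooling, Idle, Off, Fault, Heating}.
Every state reachable from Cooling satisfies ¬fan → AF (cold ∧ on).
Cooling ∈ Sat(AG (¬fan → AF (cold ∧ on))).

Satisfied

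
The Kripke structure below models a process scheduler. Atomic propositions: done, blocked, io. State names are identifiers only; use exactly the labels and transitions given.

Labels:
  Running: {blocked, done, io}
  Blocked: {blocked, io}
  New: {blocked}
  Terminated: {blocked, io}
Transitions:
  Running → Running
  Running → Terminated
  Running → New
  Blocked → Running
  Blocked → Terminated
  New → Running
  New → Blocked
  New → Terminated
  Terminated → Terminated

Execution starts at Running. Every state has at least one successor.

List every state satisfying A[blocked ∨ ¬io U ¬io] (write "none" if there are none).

States satisfying blocked ∨ ¬io: {Running, Blocked, New, Terminated}.
States satisfying ¬io: {New}.
States satisfying A[blocked ∨ ¬io U ¬io]: {New}.

{New}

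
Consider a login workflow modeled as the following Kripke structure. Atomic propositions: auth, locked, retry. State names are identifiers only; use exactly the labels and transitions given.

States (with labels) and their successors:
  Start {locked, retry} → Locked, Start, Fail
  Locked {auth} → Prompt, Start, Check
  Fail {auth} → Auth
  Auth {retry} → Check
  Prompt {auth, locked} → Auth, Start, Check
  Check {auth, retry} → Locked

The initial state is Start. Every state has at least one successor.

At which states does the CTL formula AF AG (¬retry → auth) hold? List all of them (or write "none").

{Start, Locked, Fail, Auth, Prompt, Check}

States satisfying AG (¬retry → auth): {Start, Locked, Fail, Auth, Prompt, Check}.
States satisfying AF AG (¬retry → auth): {Start, Locked, Fail, Auth, Prompt, Check}.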